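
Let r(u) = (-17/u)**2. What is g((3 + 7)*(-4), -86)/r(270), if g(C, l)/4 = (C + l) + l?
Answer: -61819200/289 ≈ -2.1391e+5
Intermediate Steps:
r(u) = 289/u**2
g(C, l) = 4*C + 8*l (g(C, l) = 4*((C + l) + l) = 4*(C + 2*l) = 4*C + 8*l)
g((3 + 7)*(-4), -86)/r(270) = (4*((3 + 7)*(-4)) + 8*(-86))/((289/270**2)) = (4*(10*(-4)) - 688)/((289*(1/72900))) = (4*(-40) - 688)/(289/72900) = (-160 - 688)*(72900/289) = -848*72900/289 = -61819200/289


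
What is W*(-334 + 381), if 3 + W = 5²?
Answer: 1034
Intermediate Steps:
W = 22 (W = -3 + 5² = -3 + 25 = 22)
W*(-334 + 381) = 22*(-334 + 381) = 22*47 = 1034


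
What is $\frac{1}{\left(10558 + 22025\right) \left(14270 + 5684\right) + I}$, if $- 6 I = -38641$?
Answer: $\frac{6}{3901005733} \approx 1.5381 \cdot 10^{-9}$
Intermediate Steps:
$I = \frac{38641}{6}$ ($I = \left(- \frac{1}{6}\right) \left(-38641\right) = \frac{38641}{6} \approx 6440.2$)
$\frac{1}{\left(10558 + 22025\right) \left(14270 + 5684\right) + I} = \frac{1}{\left(10558 + 22025\right) \left(14270 + 5684\right) + \frac{38641}{6}} = \frac{1}{32583 \cdot 19954 + \frac{38641}{6}} = \frac{1}{650161182 + \frac{38641}{6}} = \frac{1}{\frac{3901005733}{6}} = \frac{6}{3901005733}$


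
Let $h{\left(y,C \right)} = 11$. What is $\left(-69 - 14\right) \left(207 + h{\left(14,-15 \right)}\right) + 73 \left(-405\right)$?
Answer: $-47659$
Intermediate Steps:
$\left(-69 - 14\right) \left(207 + h{\left(14,-15 \right)}\right) + 73 \left(-405\right) = \left(-69 - 14\right) \left(207 + 11\right) + 73 \left(-405\right) = \left(-83\right) 218 - 29565 = -18094 - 29565 = -47659$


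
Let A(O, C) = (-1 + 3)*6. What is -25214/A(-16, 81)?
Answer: -12607/6 ≈ -2101.2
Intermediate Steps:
A(O, C) = 12 (A(O, C) = 2*6 = 12)
-25214/A(-16, 81) = -25214/12 = -25214*1/12 = -12607/6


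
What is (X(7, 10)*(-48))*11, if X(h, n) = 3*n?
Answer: -15840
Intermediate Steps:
(X(7, 10)*(-48))*11 = ((3*10)*(-48))*11 = (30*(-48))*11 = -1440*11 = -15840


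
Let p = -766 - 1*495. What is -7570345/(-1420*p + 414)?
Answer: -7570345/1791034 ≈ -4.2268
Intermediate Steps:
p = -1261 (p = -766 - 495 = -1261)
-7570345/(-1420*p + 414) = -7570345/(-1420*(-1261) + 414) = -7570345/(1790620 + 414) = -7570345/1791034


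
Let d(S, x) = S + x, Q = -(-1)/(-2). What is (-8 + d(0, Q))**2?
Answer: 289/4 ≈ 72.250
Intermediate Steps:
Q = -1/2 (Q = -(-1)*(-1)/2 = -1*1/2 = -1/2 ≈ -0.50000)
(-8 + d(0, Q))**2 = (-8 + (0 - 1/2))**2 = (-8 - 1/2)**2 = (-17/2)**2 = 289/4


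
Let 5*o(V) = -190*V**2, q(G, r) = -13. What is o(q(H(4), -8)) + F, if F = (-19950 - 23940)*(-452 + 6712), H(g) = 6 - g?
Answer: -274757822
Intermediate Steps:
o(V) = -38*V**2 (o(V) = (-190*V**2)/5 = -38*V**2)
F = -274751400 (F = -43890*6260 = -274751400)
o(q(H(4), -8)) + F = -38*(-13)**2 - 274751400 = -38*169 - 274751400 = -6422 - 274751400 = -274757822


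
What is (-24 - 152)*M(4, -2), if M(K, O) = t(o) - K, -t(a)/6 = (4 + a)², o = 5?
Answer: 86240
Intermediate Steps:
t(a) = -6*(4 + a)²
M(K, O) = -486 - K (M(K, O) = -6*(4 + 5)² - K = -6*9² - K = -6*81 - K = -486 - K)
(-24 - 152)*M(4, -2) = (-24 - 152)*(-486 - 1*4) = -176*(-486 - 4) = -176*(-490) = 86240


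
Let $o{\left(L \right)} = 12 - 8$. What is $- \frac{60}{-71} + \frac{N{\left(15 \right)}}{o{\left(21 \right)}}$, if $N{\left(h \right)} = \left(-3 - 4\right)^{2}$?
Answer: $\frac{3719}{284} \approx 13.095$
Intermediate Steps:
$o{\left(L \right)} = 4$
$N{\left(h \right)} = 49$ ($N{\left(h \right)} = \left(-7\right)^{2} = 49$)
$- \frac{60}{-71} + \frac{N{\left(15 \right)}}{o{\left(21 \right)}} = - \frac{60}{-71} + \frac{49}{4} = \left(-60\right) \left(- \frac{1}{71}\right) + 49 \cdot \frac{1}{4} = \frac{60}{71} + \frac{49}{4} = \frac{3719}{284}$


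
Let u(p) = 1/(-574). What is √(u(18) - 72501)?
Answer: 5*I*√955493602/574 ≈ 269.26*I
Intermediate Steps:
u(p) = -1/574
√(u(18) - 72501) = √(-1/574 - 72501) = √(-41615575/574) = 5*I*√955493602/574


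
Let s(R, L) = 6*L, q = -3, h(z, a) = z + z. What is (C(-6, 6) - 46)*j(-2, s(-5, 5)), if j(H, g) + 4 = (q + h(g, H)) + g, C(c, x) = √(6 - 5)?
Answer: -3735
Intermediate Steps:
h(z, a) = 2*z
C(c, x) = 1 (C(c, x) = √1 = 1)
j(H, g) = -7 + 3*g (j(H, g) = -4 + ((-3 + 2*g) + g) = -4 + (-3 + 3*g) = -7 + 3*g)
(C(-6, 6) - 46)*j(-2, s(-5, 5)) = (1 - 46)*(-7 + 3*(6*5)) = -45*(-7 + 3*30) = -45*(-7 + 90) = -45*83 = -3735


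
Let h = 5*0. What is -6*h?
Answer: 0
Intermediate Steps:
h = 0
-6*h = -6*0 = 0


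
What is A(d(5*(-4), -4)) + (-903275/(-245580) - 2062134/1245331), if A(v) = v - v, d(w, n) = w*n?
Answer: 123691498261/61165677396 ≈ 2.0222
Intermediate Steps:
d(w, n) = n*w
A(v) = 0
A(d(5*(-4), -4)) + (-903275/(-245580) - 2062134/1245331) = 0 + (-903275/(-245580) - 2062134/1245331) = 0 + (-903275*(-1/245580) - 2062134*1/1245331) = 0 + (180655/49116 - 2062134/1245331) = 0 + 123691498261/61165677396 = 123691498261/61165677396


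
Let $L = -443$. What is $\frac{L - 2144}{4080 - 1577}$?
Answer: $- \frac{2587}{2503} \approx -1.0336$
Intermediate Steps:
$\frac{L - 2144}{4080 - 1577} = \frac{-443 - 2144}{4080 - 1577} = - \frac{2587}{2503}$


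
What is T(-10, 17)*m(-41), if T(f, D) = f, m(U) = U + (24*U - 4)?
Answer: 10290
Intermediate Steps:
m(U) = -4 + 25*U (m(U) = U + (-4 + 24*U) = -4 + 25*U)
T(-10, 17)*m(-41) = -10*(-4 + 25*(-41)) = -10*(-4 - 1025) = -10*(-1029) = 10290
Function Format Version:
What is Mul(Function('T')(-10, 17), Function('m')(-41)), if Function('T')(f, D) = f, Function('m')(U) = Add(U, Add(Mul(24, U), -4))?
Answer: 10290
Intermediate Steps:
Function('m')(U) = Add(-4, Mul(25, U)) (Function('m')(U) = Add(U, Add(-4, Mul(24, U))) = Add(-4, Mul(25, U)))
Mul(Function('T')(-10, 17), Function('m')(-41)) = Mul(-10, Add(-4, Mul(25, -41))) = Mul(-10, Add(-4, -1025)) = Mul(-10, -1029) = 10290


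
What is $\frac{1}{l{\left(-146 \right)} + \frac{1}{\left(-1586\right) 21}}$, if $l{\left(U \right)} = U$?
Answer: $- \frac{33306}{4862677} \approx -0.0068493$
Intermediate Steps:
$\frac{1}{l{\left(-146 \right)} + \frac{1}{\left(-1586\right) 21}} = \frac{1}{-146 + \frac{1}{\left(-1586\right) 21}} = \frac{1}{-146 + \frac{1}{-33306}} = \frac{1}{-146 - \frac{1}{33306}} = \frac{1}{- \frac{4862677}{33306}} = - \frac{33306}{4862677}$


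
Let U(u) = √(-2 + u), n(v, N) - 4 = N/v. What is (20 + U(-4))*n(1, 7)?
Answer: 220 + 11*I*√6 ≈ 220.0 + 26.944*I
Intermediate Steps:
n(v, N) = 4 + N/v
(20 + U(-4))*n(1, 7) = (20 + √(-2 - 4))*(4 + 7/1) = (20 + √(-6))*(4 + 7*1) = (20 + I*√6)*(4 + 7) = (20 + I*√6)*11 = 220 + 11*I*√6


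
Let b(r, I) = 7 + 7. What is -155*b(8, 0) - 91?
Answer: -2261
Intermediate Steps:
b(r, I) = 14
-155*b(8, 0) - 91 = -155*14 - 91 = -2170 - 91 = -2261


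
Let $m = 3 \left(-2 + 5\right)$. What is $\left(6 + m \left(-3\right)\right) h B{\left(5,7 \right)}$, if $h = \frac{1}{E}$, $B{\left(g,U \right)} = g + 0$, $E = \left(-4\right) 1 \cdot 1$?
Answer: $\frac{105}{4} \approx 26.25$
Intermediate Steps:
$m = 9$ ($m = 3 \cdot 3 = 9$)
$E = -4$ ($E = \left(-4\right) 1 = -4$)
$B{\left(g,U \right)} = g$
$h = - \frac{1}{4}$ ($h = \frac{1}{-4} = - \frac{1}{4} \approx -0.25$)
$\left(6 + m \left(-3\right)\right) h B{\left(5,7 \right)} = \left(6 + 9 \left(-3\right)\right) \left(- \frac{1}{4}\right) 5 = \left(6 - 27\right) \left(- \frac{1}{4}\right) 5 = \left(-21\right) \left(- \frac{1}{4}\right) 5 = \frac{21}{4} \cdot 5 = \frac{105}{4}$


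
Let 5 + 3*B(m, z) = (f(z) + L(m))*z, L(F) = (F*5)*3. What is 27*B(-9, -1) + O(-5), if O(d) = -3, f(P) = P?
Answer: 1176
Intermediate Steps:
L(F) = 15*F (L(F) = (5*F)*3 = 15*F)
B(m, z) = -5/3 + z*(z + 15*m)/3 (B(m, z) = -5/3 + ((z + 15*m)*z)/3 = -5/3 + (z*(z + 15*m))/3 = -5/3 + z*(z + 15*m)/3)
27*B(-9, -1) + O(-5) = 27*(-5/3 + (1/3)*(-1)**2 + 5*(-9)*(-1)) - 3 = 27*(-5/3 + (1/3)*1 + 45) - 3 = 27*(-5/3 + 1/3 + 45) - 3 = 27*(131/3) - 3 = 1179 - 3 = 1176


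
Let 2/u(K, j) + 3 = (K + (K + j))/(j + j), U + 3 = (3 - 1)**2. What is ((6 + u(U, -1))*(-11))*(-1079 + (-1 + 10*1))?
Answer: 447260/7 ≈ 63894.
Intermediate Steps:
U = 1 (U = -3 + (3 - 1)**2 = -3 + 2**2 = -3 + 4 = 1)
u(K, j) = 2/(-3 + (j + 2*K)/(2*j)) (u(K, j) = 2/(-3 + (K + (K + j))/(j + j)) = 2/(-3 + (j + 2*K)/((2*j))) = 2/(-3 + (j + 2*K)*(1/(2*j))) = 2/(-3 + (j + 2*K)/(2*j)))
((6 + u(U, -1))*(-11))*(-1079 + (-1 + 10*1)) = ((6 + 4*(-1)/(-5*(-1) + 2*1))*(-11))*(-1079 + (-1 + 10*1)) = ((6 + 4*(-1)/(5 + 2))*(-11))*(-1079 + (-1 + 10)) = ((6 + 4*(-1)/7)*(-11))*(-1079 + 9) = ((6 + 4*(-1)*(1/7))*(-11))*(-1070) = ((6 - 4/7)*(-11))*(-1070) = ((38/7)*(-11))*(-1070) = -418/7*(-1070) = 447260/7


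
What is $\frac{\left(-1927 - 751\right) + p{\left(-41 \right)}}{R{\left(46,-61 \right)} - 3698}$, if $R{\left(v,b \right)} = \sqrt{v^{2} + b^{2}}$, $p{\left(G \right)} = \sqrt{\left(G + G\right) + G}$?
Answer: $\frac{9903244}{13669367} + \frac{2678 \sqrt{5837}}{13669367} - \frac{3698 i \sqrt{123}}{13669367} - \frac{i \sqrt{717951}}{13669367} \approx 0.73945 - 0.0030623 i$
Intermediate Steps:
$p{\left(G \right)} = \sqrt{3} \sqrt{G}$ ($p{\left(G \right)} = \sqrt{2 G + G} = \sqrt{3 G} = \sqrt{3} \sqrt{G}$)
$R{\left(v,b \right)} = \sqrt{b^{2} + v^{2}}$
$\frac{\left(-1927 - 751\right) + p{\left(-41 \right)}}{R{\left(46,-61 \right)} - 3698} = \frac{\left(-1927 - 751\right) + \sqrt{3} \sqrt{-41}}{\sqrt{\left(-61\right)^{2} + 46^{2}} - 3698} = \frac{-2678 + \sqrt{3} i \sqrt{41}}{\sqrt{3721 + 2116} - 3698} = \frac{-2678 + i \sqrt{123}}{\sqrt{5837} - 3698} = \frac{-2678 + i \sqrt{123}}{-3698 + \sqrt{5837}}$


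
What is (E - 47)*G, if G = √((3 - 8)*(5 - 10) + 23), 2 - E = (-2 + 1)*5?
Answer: -160*√3 ≈ -277.13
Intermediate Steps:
E = 7 (E = 2 - (-2 + 1)*5 = 2 - (-1)*5 = 2 - 1*(-5) = 2 + 5 = 7)
G = 4*√3 (G = √(-5*(-5) + 23) = √(25 + 23) = √48 = 4*√3 ≈ 6.9282)
(E - 47)*G = (7 - 47)*(4*√3) = -160*√3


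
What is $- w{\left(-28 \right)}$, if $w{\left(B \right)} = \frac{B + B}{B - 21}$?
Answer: $- \frac{8}{7} \approx -1.1429$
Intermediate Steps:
$w{\left(B \right)} = \frac{2 B}{-21 + B}$
$- w{\left(-28 \right)} = - \frac{2 \left(-28\right)}{-21 - 28} = - \frac{2 \left(-28\right)}{-49} = - \frac{2 \left(-28\right) \left(-1\right)}{49} = \left(-1\right) \frac{8}{7} = - \frac{8}{7}$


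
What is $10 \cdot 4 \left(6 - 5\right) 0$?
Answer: $0$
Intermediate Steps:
$10 \cdot 4 \left(6 - 5\right) 0 = 10 \cdot 4 \cdot 1 \cdot 0 = 10 \cdot 4 \cdot 0 = 40 \cdot 0 = 0$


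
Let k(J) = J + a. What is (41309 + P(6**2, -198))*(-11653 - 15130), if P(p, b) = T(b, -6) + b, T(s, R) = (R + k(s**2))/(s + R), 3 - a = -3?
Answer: -18630790460/17 ≈ -1.0959e+9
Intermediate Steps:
a = 6 (a = 3 - 1*(-3) = 3 + 3 = 6)
k(J) = 6 + J (k(J) = J + 6 = 6 + J)
T(s, R) = (6 + R + s**2)/(R + s) (T(s, R) = (R + (6 + s**2))/(s + R) = (6 + R + s**2)/(R + s))
P(p, b) = b + b**2/(-6 + b) (P(p, b) = (6 - 6 + b**2)/(-6 + b) + b = b**2/(-6 + b) + b = b + b**2/(-6 + b))
(41309 + P(6**2, -198))*(-11653 - 15130) = (41309 + 2*(-198)*(-3 - 198)/(-6 - 198))*(-11653 - 15130) = (41309 + 2*(-198)*(-201)/(-204))*(-26783) = (41309 + 2*(-198)*(-1/204)*(-201))*(-26783) = (41309 - 6633/17)*(-26783) = (695620/17)*(-26783) = -18630790460/17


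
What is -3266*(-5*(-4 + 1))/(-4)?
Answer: 24495/2 ≈ 12248.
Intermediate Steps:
-3266*(-5*(-4 + 1))/(-4) = -3266*(-5*(-3))*(-1)/4 = -48990*(-1)/4 = -3266*(-15/4) = 24495/2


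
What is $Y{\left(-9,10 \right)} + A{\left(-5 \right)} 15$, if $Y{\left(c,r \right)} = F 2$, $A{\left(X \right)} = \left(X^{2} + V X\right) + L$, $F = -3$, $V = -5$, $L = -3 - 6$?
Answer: $609$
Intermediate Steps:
$L = -9$ ($L = -3 - 6 = -9$)
$A{\left(X \right)} = -9 + X^{2} - 5 X$ ($A{\left(X \right)} = \left(X^{2} - 5 X\right) - 9 = -9 + X^{2} - 5 X$)
$Y{\left(c,r \right)} = -6$ ($Y{\left(c,r \right)} = \left(-3\right) 2 = -6$)
$Y{\left(-9,10 \right)} + A{\left(-5 \right)} 15 = -6 + \left(-9 + \left(-5\right)^{2} - -25\right) 15 = -6 + \left(-9 + 25 + 25\right) 15 = -6 + 41 \cdot 15 = -6 + 615 = 609$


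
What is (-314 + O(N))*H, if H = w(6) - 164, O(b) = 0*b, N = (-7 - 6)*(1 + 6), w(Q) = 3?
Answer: 50554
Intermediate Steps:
N = -91 (N = -13*7 = -91)
O(b) = 0
H = -161 (H = 3 - 164 = -161)
(-314 + O(N))*H = (-314 + 0)*(-161) = -314*(-161) = 50554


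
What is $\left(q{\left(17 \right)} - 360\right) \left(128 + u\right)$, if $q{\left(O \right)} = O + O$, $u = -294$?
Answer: $54116$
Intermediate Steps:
$q{\left(O \right)} = 2 O$
$\left(q{\left(17 \right)} - 360\right) \left(128 + u\right) = \left(2 \cdot 17 - 360\right) \left(128 - 294\right) = \left(34 - 360\right) \left(-166\right) = \left(-326\right) \left(-166\right) = 54116$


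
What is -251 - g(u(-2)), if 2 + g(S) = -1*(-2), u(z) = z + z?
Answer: -251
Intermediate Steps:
u(z) = 2*z
g(S) = 0 (g(S) = -2 - 1*(-2) = -2 + 2 = 0)
-251 - g(u(-2)) = -251 - 1*0 = -251 + 0 = -251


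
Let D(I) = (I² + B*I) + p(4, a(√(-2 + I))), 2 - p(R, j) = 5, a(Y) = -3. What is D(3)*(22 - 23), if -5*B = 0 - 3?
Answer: -39/5 ≈ -7.8000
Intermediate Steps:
p(R, j) = -3 (p(R, j) = 2 - 1*5 = 2 - 5 = -3)
B = ⅗ (B = -(0 - 3)/5 = -⅕*(-3) = ⅗ ≈ 0.60000)
D(I) = -3 + I² + 3*I/5 (D(I) = (I² + 3*I/5) - 3 = -3 + I² + 3*I/5)
D(3)*(22 - 23) = (-3 + 3² + (⅗)*3)*(22 - 23) = (-3 + 9 + 9/5)*(-1) = (39/5)*(-1) = -39/5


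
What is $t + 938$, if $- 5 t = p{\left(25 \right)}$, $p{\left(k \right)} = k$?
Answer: $933$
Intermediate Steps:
$t = -5$ ($t = \left(- \frac{1}{5}\right) 25 = -5$)
$t + 938 = -5 + 938 = 933$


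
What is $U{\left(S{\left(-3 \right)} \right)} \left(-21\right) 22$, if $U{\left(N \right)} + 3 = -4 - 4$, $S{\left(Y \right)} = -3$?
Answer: $5082$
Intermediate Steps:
$U{\left(N \right)} = -11$ ($U{\left(N \right)} = -3 - 8 = -11$)
$U{\left(S{\left(-3 \right)} \right)} \left(-21\right) 22 = \left(-11\right) \left(-21\right) 22 = 231 \cdot 22 = 5082$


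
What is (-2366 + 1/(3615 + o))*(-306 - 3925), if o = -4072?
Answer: 4574823753/457 ≈ 1.0011e+7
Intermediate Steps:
(-2366 + 1/(3615 + o))*(-306 - 3925) = (-2366 + 1/(3615 - 4072))*(-306 - 3925) = (-2366 + 1/(-457))*(-4231) = (-2366 - 1/457)*(-4231) = -1081263/457*(-4231) = 4574823753/457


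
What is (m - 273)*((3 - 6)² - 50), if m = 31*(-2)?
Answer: 13735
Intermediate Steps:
m = -62
(m - 273)*((3 - 6)² - 50) = (-62 - 273)*((3 - 6)² - 50) = -335*((-3)² - 50) = -335*(9 - 50) = -335*(-41) = 13735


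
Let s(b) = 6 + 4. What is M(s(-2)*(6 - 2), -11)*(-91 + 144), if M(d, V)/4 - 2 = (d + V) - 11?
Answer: 4240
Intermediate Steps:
s(b) = 10
M(d, V) = -36 + 4*V + 4*d (M(d, V) = 8 + 4*((d + V) - 11) = 8 + 4*((V + d) - 11) = 8 + 4*(-11 + V + d) = 8 + (-44 + 4*V + 4*d) = -36 + 4*V + 4*d)
M(s(-2)*(6 - 2), -11)*(-91 + 144) = (-36 + 4*(-11) + 4*(10*(6 - 2)))*(-91 + 144) = (-36 - 44 + 4*(10*4))*53 = (-36 - 44 + 4*40)*53 = (-36 - 44 + 160)*53 = 80*53 = 4240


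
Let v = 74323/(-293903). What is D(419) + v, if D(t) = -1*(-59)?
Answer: 17265954/293903 ≈ 58.747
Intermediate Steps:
D(t) = 59
v = -74323/293903 (v = 74323*(-1/293903) = -74323/293903 ≈ -0.25288)
D(419) + v = 59 - 74323/293903 = 17265954/293903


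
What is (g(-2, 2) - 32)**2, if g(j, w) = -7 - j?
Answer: 1369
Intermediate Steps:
(g(-2, 2) - 32)**2 = ((-7 - 1*(-2)) - 32)**2 = ((-7 + 2) - 32)**2 = (-5 - 32)**2 = (-37)**2 = 1369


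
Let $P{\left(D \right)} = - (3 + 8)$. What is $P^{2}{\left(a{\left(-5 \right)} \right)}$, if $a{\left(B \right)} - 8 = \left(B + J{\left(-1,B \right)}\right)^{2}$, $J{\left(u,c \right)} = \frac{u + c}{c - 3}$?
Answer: $121$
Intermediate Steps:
$J{\left(u,c \right)} = \frac{c + u}{-3 + c}$
$a{\left(B \right)} = 8 + \left(B + \frac{-1 + B}{-3 + B}\right)^{2}$ ($a{\left(B \right)} = 8 + \left(B + \frac{B - 1}{-3 + B}\right)^{2} = 8 + \left(B + \frac{-1 + B}{-3 + B}\right)^{2}$)
$P{\left(D \right)} = -11$ ($P{\left(D \right)} = \left(-1\right) 11 = -11$)
$P^{2}{\left(a{\left(-5 \right)} \right)} = \left(-11\right)^{2} = 121$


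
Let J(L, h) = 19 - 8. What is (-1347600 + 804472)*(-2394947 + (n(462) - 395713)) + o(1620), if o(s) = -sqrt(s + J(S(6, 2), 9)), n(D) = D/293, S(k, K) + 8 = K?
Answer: 444095625327504/293 - sqrt(1631) ≈ 1.5157e+12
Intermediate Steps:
S(k, K) = -8 + K
n(D) = D/293 (n(D) = D*(1/293) = D/293)
J(L, h) = 11
o(s) = -sqrt(11 + s) (o(s) = -sqrt(s + 11) = -sqrt(11 + s))
(-1347600 + 804472)*(-2394947 + (n(462) - 395713)) + o(1620) = (-1347600 + 804472)*(-2394947 + ((1/293)*462 - 395713)) - sqrt(11 + 1620) = -543128*(-2394947 + (462/293 - 395713)) - sqrt(1631) = -543128*(-2394947 - 115943447/293) - sqrt(1631) = -543128*(-817662918/293) - sqrt(1631) = 444095625327504/293 - sqrt(1631)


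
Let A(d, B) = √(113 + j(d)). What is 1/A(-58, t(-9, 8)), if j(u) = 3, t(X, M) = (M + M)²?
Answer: √29/58 ≈ 0.092848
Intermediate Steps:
t(X, M) = 4*M² (t(X, M) = (2*M)² = 4*M²)
A(d, B) = 2*√29 (A(d, B) = √(113 + 3) = √116 = 2*√29)
1/A(-58, t(-9, 8)) = 1/(2*√29) = √29/58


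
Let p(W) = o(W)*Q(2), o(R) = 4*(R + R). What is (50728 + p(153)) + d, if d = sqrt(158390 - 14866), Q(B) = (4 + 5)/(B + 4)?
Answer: 52564 + 2*sqrt(35881) ≈ 52943.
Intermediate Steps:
o(R) = 8*R (o(R) = 4*(2*R) = 8*R)
Q(B) = 9/(4 + B)
d = 2*sqrt(35881) (d = sqrt(143524) = 2*sqrt(35881) ≈ 378.85)
p(W) = 12*W (p(W) = (8*W)*(9/(4 + 2)) = (8*W)*(9/6) = (8*W)*(9*(1/6)) = (8*W)*(3/2) = 12*W)
(50728 + p(153)) + d = (50728 + 12*153) + 2*sqrt(35881) = (50728 + 1836) + 2*sqrt(35881) = 52564 + 2*sqrt(35881)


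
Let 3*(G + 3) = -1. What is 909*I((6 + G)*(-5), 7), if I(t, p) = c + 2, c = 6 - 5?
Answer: 2727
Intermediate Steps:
G = -10/3 (G = -3 + (1/3)*(-1) = -3 - 1/3 = -10/3 ≈ -3.3333)
c = 1
I(t, p) = 3 (I(t, p) = 1 + 2 = 3)
909*I((6 + G)*(-5), 7) = 909*3 = 2727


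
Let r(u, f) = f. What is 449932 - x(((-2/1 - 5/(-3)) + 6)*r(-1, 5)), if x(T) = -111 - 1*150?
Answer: 450193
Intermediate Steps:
x(T) = -261 (x(T) = -111 - 150 = -261)
449932 - x(((-2/1 - 5/(-3)) + 6)*r(-1, 5)) = 449932 - 1*(-261) = 449932 + 261 = 450193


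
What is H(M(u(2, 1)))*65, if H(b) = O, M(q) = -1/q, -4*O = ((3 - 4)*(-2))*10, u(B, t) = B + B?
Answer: -325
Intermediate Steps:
u(B, t) = 2*B
O = -5 (O = -(3 - 4)*(-2)*10/4 = -(-1*(-2))*10/4 = -10/2 = -¼*20 = -5)
H(b) = -5
H(M(u(2, 1)))*65 = -5*65 = -325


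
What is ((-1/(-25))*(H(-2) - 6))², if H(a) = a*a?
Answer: 4/625 ≈ 0.0064000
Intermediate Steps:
H(a) = a²
((-1/(-25))*(H(-2) - 6))² = ((-1/(-25))*((-2)² - 6))² = ((-1*(-1/25))*(4 - 6))² = ((1/25)*(-2))² = (-2/25)² = 4/625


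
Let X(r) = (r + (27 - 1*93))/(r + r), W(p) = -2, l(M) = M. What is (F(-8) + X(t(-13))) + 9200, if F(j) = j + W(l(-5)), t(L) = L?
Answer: 239019/26 ≈ 9193.0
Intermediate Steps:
F(j) = -2 + j (F(j) = j - 2 = -2 + j)
X(r) = (-66 + r)/(2*r) (X(r) = (r + (27 - 93))/((2*r)) = (r - 66)*(1/(2*r)) = (-66 + r)*(1/(2*r)) = (-66 + r)/(2*r))
(F(-8) + X(t(-13))) + 9200 = ((-2 - 8) + (½)*(-66 - 13)/(-13)) + 9200 = (-10 + (½)*(-1/13)*(-79)) + 9200 = (-10 + 79/26) + 9200 = -181/26 + 9200 = 239019/26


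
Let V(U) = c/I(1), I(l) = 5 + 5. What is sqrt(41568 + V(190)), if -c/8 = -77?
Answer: 2*sqrt(260185)/5 ≈ 204.03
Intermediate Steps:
c = 616 (c = -8*(-77) = 616)
I(l) = 10
V(U) = 308/5 (V(U) = 616/10 = 616*(1/10) = 308/5)
sqrt(41568 + V(190)) = sqrt(41568 + 308/5) = sqrt(208148/5) = 2*sqrt(260185)/5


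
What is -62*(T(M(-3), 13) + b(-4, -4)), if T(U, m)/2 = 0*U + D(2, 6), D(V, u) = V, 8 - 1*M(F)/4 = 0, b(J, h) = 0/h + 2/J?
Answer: -217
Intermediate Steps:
b(J, h) = 2/J (b(J, h) = 0 + 2/J = 2/J)
M(F) = 32 (M(F) = 32 - 4*0 = 32 + 0 = 32)
T(U, m) = 4 (T(U, m) = 2*(0*U + 2) = 2*(0 + 2) = 2*2 = 4)
-62*(T(M(-3), 13) + b(-4, -4)) = -62*(4 + 2/(-4)) = -62*(4 + 2*(-1/4)) = -62*(4 - 1/2) = -62*7/2 = -217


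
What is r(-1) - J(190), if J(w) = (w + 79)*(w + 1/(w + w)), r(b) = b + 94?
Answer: -19386729/380 ≈ -51018.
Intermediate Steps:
r(b) = 94 + b
J(w) = (79 + w)*(w + 1/(2*w))
r(-1) - J(190) = (94 - 1) - (½ + 190² + 79*190 + (79/2)/190) = 93 - (½ + 36100 + 15010 + (79/2)*(1/190)) = 93 - (½ + 36100 + 15010 + 79/380) = 93 - 1*19422069/380 = 93 - 19422069/380 = -19386729/380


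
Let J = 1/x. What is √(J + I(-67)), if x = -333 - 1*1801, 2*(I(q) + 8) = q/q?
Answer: I*√8539201/1067 ≈ 2.7387*I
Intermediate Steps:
I(q) = -15/2 (I(q) = -8 + (q/q)/2 = -8 + (½)*1 = -8 + ½ = -15/2)
x = -2134 (x = -333 - 1801 = -2134)
J = -1/2134 (J = 1/(-2134) = -1/2134 ≈ -0.00046860)
√(J + I(-67)) = √(-1/2134 - 15/2) = √(-8003/1067) = I*√8539201/1067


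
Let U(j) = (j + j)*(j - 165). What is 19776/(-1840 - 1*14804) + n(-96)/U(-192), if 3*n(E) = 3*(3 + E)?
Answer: -75350005/63380352 ≈ -1.1889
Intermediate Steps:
U(j) = 2*j*(-165 + j) (U(j) = (2*j)*(-165 + j) = 2*j*(-165 + j))
n(E) = 3 + E (n(E) = (3*(3 + E))/3 = (9 + 3*E)/3 = 3 + E)
19776/(-1840 - 1*14804) + n(-96)/U(-192) = 19776/(-1840 - 1*14804) + (3 - 96)/((2*(-192)*(-165 - 192))) = 19776/(-1840 - 14804) - 93/(2*(-192)*(-357)) = 19776/(-16644) - 93/137088 = 19776*(-1/16644) - 93*1/137088 = -1648/1387 - 31/45696 = -75350005/63380352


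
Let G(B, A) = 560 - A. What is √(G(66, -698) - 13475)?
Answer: I*√12217 ≈ 110.53*I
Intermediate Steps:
√(G(66, -698) - 13475) = √((560 - 1*(-698)) - 13475) = √((560 + 698) - 13475) = √(1258 - 13475) = √(-12217) = I*√12217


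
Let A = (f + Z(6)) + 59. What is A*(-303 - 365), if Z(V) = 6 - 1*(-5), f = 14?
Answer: -56112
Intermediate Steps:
Z(V) = 11 (Z(V) = 6 + 5 = 11)
A = 84 (A = (14 + 11) + 59 = 25 + 59 = 84)
A*(-303 - 365) = 84*(-303 - 365) = 84*(-668) = -56112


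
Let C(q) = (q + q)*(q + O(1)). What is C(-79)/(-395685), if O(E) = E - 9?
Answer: -4582/131895 ≈ -0.034740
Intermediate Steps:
O(E) = -9 + E
C(q) = 2*q*(-8 + q) (C(q) = (q + q)*(q + (-9 + 1)) = (2*q)*(q - 8) = (2*q)*(-8 + q) = 2*q*(-8 + q))
C(-79)/(-395685) = (2*(-79)*(-8 - 79))/(-395685) = (2*(-79)*(-87))*(-1/395685) = 13746*(-1/395685) = -4582/131895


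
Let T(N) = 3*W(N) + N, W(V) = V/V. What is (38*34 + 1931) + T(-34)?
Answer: 3192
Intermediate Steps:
W(V) = 1
T(N) = 3 + N (T(N) = 3*1 + N = 3 + N)
(38*34 + 1931) + T(-34) = (38*34 + 1931) + (3 - 34) = (1292 + 1931) - 31 = 3223 - 31 = 3192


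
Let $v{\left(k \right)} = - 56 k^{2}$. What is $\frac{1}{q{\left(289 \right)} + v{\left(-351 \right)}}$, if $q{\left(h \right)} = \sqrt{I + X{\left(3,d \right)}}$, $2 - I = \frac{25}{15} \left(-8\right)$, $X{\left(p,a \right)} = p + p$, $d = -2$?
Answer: $- \frac{2587221}{17849900007568} - \frac{\sqrt{3}}{17849900007568} \approx -1.4494 \cdot 10^{-7}$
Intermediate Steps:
$X{\left(p,a \right)} = 2 p$
$I = \frac{46}{3}$ ($I = 2 - \frac{25}{15} \left(-8\right) = 2 - 25 \cdot \frac{1}{15} \left(-8\right) = 2 - \frac{5}{3} \left(-8\right) = 2 - - \frac{40}{3} = 2 + \frac{40}{3} = \frac{46}{3} \approx 15.333$)
$q{\left(h \right)} = \frac{8 \sqrt{3}}{3}$ ($q{\left(h \right)} = \sqrt{\frac{46}{3} + 2 \cdot 3} = \sqrt{\frac{46}{3} + 6} = \sqrt{\frac{64}{3}} = \frac{8 \sqrt{3}}{3}$)
$\frac{1}{q{\left(289 \right)} + v{\left(-351 \right)}} = \frac{1}{\frac{8 \sqrt{3}}{3} - 56 \left(-351\right)^{2}} = \frac{1}{\frac{8 \sqrt{3}}{3} - 6899256} = \frac{1}{-6899256 + \frac{8 \sqrt{3}}{3}}$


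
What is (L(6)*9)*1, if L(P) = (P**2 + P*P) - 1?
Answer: 639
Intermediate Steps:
L(P) = -1 + 2*P**2 (L(P) = (P**2 + P**2) - 1 = 2*P**2 - 1 = -1 + 2*P**2)
(L(6)*9)*1 = ((-1 + 2*6**2)*9)*1 = ((-1 + 2*36)*9)*1 = ((-1 + 72)*9)*1 = (71*9)*1 = 639*1 = 639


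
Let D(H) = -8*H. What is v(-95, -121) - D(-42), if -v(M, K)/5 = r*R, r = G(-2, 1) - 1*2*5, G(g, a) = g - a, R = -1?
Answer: -401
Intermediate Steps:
r = -13 (r = (-2 - 1*1) - 1*2*5 = (-2 - 1) - 2*5 = -3 - 10 = -13)
v(M, K) = -65 (v(M, K) = -(-65)*(-1) = -5*13 = -65)
v(-95, -121) - D(-42) = -65 - (-8)*(-42) = -65 - 1*336 = -65 - 336 = -401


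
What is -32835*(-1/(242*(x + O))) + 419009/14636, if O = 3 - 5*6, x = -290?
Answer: 1439240153/51035732 ≈ 28.201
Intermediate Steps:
O = -27 (O = 3 - 30 = -27)
-32835*(-1/(242*(x + O))) + 419009/14636 = -32835*(-1/(242*(-290 - 27))) + 419009/14636 = -32835/((-317*(-242))) + 419009*(1/14636) = -32835/76714 + 419009/14636 = -32835*1/76714 + 419009/14636 = -2985/6974 + 419009/14636 = 1439240153/51035732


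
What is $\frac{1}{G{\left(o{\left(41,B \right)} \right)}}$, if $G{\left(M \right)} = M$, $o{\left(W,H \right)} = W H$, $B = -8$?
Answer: $- \frac{1}{328} \approx -0.0030488$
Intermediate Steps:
$o{\left(W,H \right)} = H W$
$\frac{1}{G{\left(o{\left(41,B \right)} \right)}} = \frac{1}{\left(-8\right) 41} = \frac{1}{-328} = - \frac{1}{328}$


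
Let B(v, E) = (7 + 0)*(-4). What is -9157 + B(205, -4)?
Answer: -9185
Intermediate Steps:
B(v, E) = -28 (B(v, E) = 7*(-4) = -28)
-9157 + B(205, -4) = -9157 - 28 = -9185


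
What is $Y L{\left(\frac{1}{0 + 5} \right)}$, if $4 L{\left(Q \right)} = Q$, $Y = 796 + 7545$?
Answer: $\frac{8341}{20} \approx 417.05$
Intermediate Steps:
$Y = 8341$
$L{\left(Q \right)} = \frac{Q}{4}$
$Y L{\left(\frac{1}{0 + 5} \right)} = 8341 \frac{1}{4 \left(0 + 5\right)} = 8341 \frac{1}{4 \cdot 5} = 8341 \cdot \frac{1}{4} \cdot \frac{1}{5} = 8341 \cdot \frac{1}{20} = \frac{8341}{20}$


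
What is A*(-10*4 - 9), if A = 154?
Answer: -7546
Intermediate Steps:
A*(-10*4 - 9) = 154*(-10*4 - 9) = 154*(-40 - 9) = 154*(-49) = -7546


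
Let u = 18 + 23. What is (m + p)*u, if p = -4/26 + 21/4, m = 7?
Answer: 25789/52 ≈ 495.94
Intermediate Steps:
u = 41
p = 265/52 (p = -4*1/26 + 21*(1/4) = -2/13 + 21/4 = 265/52 ≈ 5.0962)
(m + p)*u = (7 + 265/52)*41 = (629/52)*41 = 25789/52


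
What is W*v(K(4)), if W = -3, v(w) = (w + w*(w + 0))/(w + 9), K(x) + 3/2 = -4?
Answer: -297/14 ≈ -21.214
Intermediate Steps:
K(x) = -11/2 (K(x) = -3/2 - 4 = -11/2)
v(w) = (w + w²)/(9 + w) (v(w) = (w + w*w)/(9 + w) = (w + w²)/(9 + w))
W*v(K(4)) = -(-33)*(1 - 11/2)/(2*(9 - 11/2)) = -(-33)*(-9)/(2*7/2*2) = -(-33)*2*(-9)/(2*7*2) = -3*99/14 = -297/14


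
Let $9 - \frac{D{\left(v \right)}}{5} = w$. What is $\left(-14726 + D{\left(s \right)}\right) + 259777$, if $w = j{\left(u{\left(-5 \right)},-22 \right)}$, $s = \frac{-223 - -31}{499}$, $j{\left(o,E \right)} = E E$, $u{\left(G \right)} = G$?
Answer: $242676$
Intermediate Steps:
$j{\left(o,E \right)} = E^{2}$
$s = - \frac{192}{499}$ ($s = \left(-223 + 31\right) \frac{1}{499} = \left(-192\right) \frac{1}{499} = - \frac{192}{499} \approx -0.38477$)
$w = 484$ ($w = \left(-22\right)^{2} = 484$)
$D{\left(v \right)} = -2375$ ($D{\left(v \right)} = 45 - 2420 = -2375$)
$\left(-14726 + D{\left(s \right)}\right) + 259777 = \left(-14726 - 2375\right) + 259777 = -17101 + 259777 = 242676$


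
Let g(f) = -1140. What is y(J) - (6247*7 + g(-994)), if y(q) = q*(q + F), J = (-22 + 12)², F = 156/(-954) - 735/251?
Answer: -1312933501/39909 ≈ -32898.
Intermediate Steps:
F = -123391/39909 (F = 156*(-1/954) - 735*1/251 = -26/159 - 735/251 = -123391/39909 ≈ -3.0918)
J = 100 (J = (-10)² = 100)
y(q) = q*(-123391/39909 + q) (y(q) = q*(q - 123391/39909) = q*(-123391/39909 + q))
y(J) - (6247*7 + g(-994)) = (1/39909)*100*(-123391 + 39909*100) - (6247*7 - 1140) = (1/39909)*100*(-123391 + 3990900) - (43729 - 1140) = (1/39909)*100*3867509 - 1*42589 = 386750900/39909 - 42589 = -1312933501/39909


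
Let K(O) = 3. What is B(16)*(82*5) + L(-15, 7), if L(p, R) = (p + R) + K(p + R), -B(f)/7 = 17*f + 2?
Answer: -786385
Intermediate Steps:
B(f) = -14 - 119*f (B(f) = -7*(17*f + 2) = -7*(2 + 17*f) = -14 - 119*f)
L(p, R) = 3 + R + p (L(p, R) = (p + R) + 3 = (R + p) + 3 = 3 + R + p)
B(16)*(82*5) + L(-15, 7) = (-14 - 119*16)*(82*5) + (3 + 7 - 15) = (-14 - 1904)*410 - 5 = -1918*410 - 5 = -786380 - 5 = -786385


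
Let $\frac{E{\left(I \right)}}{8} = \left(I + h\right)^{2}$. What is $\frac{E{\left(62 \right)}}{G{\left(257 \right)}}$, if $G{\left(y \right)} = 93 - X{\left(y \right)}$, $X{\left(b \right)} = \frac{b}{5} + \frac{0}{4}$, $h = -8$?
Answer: $\frac{7290}{13} \approx 560.77$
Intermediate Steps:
$E{\left(I \right)} = 8 \left(-8 + I\right)^{2}$ ($E{\left(I \right)} = 8 \left(I - 8\right)^{2} = 8 \left(-8 + I\right)^{2}$)
$X{\left(b \right)} = \frac{b}{5}$ ($X{\left(b \right)} = b \frac{1}{5} + 0 \cdot \frac{1}{4} = \frac{b}{5} + 0 = \frac{b}{5}$)
$G{\left(y \right)} = 93 - \frac{y}{5}$
$\frac{E{\left(62 \right)}}{G{\left(257 \right)}} = \frac{8 \left(-8 + 62\right)^{2}}{93 - \frac{257}{5}} = \frac{8 \cdot 54^{2}}{93 - \frac{257}{5}} = \frac{8 \cdot 2916}{\frac{208}{5}} = 23328 \cdot \frac{5}{208} = \frac{7290}{13}$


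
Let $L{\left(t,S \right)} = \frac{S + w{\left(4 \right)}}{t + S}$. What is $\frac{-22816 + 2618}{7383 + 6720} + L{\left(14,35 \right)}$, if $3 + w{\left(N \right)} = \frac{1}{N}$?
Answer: $- \frac{2139521}{2764188} \approx -0.77401$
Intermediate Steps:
$w{\left(N \right)} = -3 + \frac{1}{N}$
$L{\left(t,S \right)} = \frac{- \frac{11}{4} + S}{S + t}$ ($L{\left(t,S \right)} = \frac{S - \left(3 - \frac{1}{4}\right)}{t + S} = \frac{S + \left(-3 + \frac{1}{4}\right)}{S + t} = \frac{S - \frac{11}{4}}{S + t} = \frac{- \frac{11}{4} + S}{S + t}$)
$\frac{-22816 + 2618}{7383 + 6720} + L{\left(14,35 \right)} = \frac{-22816 + 2618}{7383 + 6720} + \frac{- \frac{11}{4} + 35}{35 + 14} = - \frac{20198}{14103} + \frac{1}{49} \cdot \frac{129}{4} = \left(-20198\right) \frac{1}{14103} + \frac{1}{49} \cdot \frac{129}{4} = - \frac{20198}{14103} + \frac{129}{196} = - \frac{2139521}{2764188}$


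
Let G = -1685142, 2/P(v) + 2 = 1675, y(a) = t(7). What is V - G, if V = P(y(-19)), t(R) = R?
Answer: 2819242568/1673 ≈ 1.6851e+6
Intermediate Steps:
y(a) = 7
P(v) = 2/1673 (P(v) = 2/(-2 + 1675) = 2/1673)
V = 2/1673 ≈ 0.0011955
V - G = 2/1673 - 1*(-1685142) = 2/1673 + 1685142 = 2819242568/1673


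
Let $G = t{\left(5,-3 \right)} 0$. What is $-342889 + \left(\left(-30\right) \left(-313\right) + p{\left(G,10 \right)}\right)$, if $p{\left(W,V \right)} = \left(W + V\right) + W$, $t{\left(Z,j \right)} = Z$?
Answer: $-333489$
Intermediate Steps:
$G = 0$ ($G = 5 \cdot 0 = 0$)
$p{\left(W,V \right)} = V + 2 W$ ($p{\left(W,V \right)} = \left(V + W\right) + W = V + 2 W$)
$-342889 + \left(\left(-30\right) \left(-313\right) + p{\left(G,10 \right)}\right) = -342889 + \left(\left(-30\right) \left(-313\right) + \left(10 + 2 \cdot 0\right)\right) = -342889 + \left(9390 + \left(10 + 0\right)\right) = -342889 + \left(9390 + 10\right) = -342889 + 9400 = -333489$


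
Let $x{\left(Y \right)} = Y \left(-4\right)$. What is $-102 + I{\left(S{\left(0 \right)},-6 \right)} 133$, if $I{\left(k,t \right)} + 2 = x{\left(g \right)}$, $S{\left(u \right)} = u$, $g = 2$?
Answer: $-1432$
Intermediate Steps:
$x{\left(Y \right)} = - 4 Y$
$I{\left(k,t \right)} = -10$ ($I{\left(k,t \right)} = -2 - 8 = -10$)
$-102 + I{\left(S{\left(0 \right)},-6 \right)} 133 = -102 - 1330 = -1432$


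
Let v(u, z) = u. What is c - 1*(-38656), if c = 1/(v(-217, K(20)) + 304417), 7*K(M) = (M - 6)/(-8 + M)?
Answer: 11759155201/304200 ≈ 38656.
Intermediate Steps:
K(M) = (-6 + M)/(7*(-8 + M)) (K(M) = ((M - 6)/(-8 + M))/7 = ((-6 + M)/(-8 + M))/7 = (-6 + M)/(7*(-8 + M)))
c = 1/304200 (c = 1/(-217 + 304417) = 1/304200 ≈ 3.2873e-6)
c - 1*(-38656) = 1/304200 - 1*(-38656) = 1/304200 + 38656 = 11759155201/304200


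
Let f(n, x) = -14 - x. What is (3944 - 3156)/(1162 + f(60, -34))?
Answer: ⅔ ≈ 0.66667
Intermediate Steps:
(3944 - 3156)/(1162 + f(60, -34)) = (3944 - 3156)/(1162 + (-14 - 1*(-34))) = 788/(1162 + (-14 + 34)) = 788/(1162 + 20) = 788/1182 = 788*(1/1182) = ⅔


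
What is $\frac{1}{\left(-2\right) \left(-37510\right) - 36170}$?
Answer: $\frac{1}{38850} \approx 2.574 \cdot 10^{-5}$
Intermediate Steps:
$\frac{1}{\left(-2\right) \left(-37510\right) - 36170} = \frac{1}{75020 - 36170} = \frac{1}{38850}$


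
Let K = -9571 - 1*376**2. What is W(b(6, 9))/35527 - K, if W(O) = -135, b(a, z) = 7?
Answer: 5362693934/35527 ≈ 1.5095e+5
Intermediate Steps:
K = -150947 (K = -9571 - 1*141376 = -9571 - 141376 = -150947)
W(b(6, 9))/35527 - K = -135/35527 - 1*(-150947) = -135*1/35527 + 150947 = -135/35527 + 150947 = 5362693934/35527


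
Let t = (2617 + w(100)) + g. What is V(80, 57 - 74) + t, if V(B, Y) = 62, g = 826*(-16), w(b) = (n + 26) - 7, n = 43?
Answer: -10475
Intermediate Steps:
w(b) = 62 (w(b) = (43 + 26) - 7 = 69 - 7 = 62)
g = -13216
t = -10537 (t = (2617 + 62) - 13216 = 2679 - 13216 = -10537)
V(80, 57 - 74) + t = 62 - 10537 = -10475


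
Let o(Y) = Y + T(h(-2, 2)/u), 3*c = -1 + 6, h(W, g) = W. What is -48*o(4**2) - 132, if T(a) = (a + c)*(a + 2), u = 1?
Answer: -900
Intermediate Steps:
c = 5/3 (c = (-1 + 6)/3 = (1/3)*5 = 5/3 ≈ 1.6667)
T(a) = (2 + a)*(5/3 + a) (T(a) = (a + 5/3)*(a + 2) = (5/3 + a)*(2 + a) = (2 + a)*(5/3 + a))
o(Y) = Y (o(Y) = Y + (10/3 + (-2/1)**2 + 11*(-2/1)/3) = Y + (10/3 + (-2*1)**2 + 11*(-2*1)/3) = Y + (10/3 + (-2)**2 + (11/3)*(-2)) = Y + (10/3 + 4 - 22/3) = Y + 0 = Y)
-48*o(4**2) - 132 = -48*4**2 - 132 = -48*16 - 132 = -768 - 132 = -900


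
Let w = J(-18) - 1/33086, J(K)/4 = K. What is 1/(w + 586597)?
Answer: 33086/19405766149 ≈ 1.7050e-6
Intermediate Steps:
J(K) = 4*K
w = -2382193/33086 (w = 4*(-18) - 1/33086 = -72 - 1*1/33086 = -72 - 1/33086 = -2382193/33086 ≈ -72.000)
1/(w + 586597) = 1/(-2382193/33086 + 586597) = 1/(19405766149/33086) = 33086/19405766149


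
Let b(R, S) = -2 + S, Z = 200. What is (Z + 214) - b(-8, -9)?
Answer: 425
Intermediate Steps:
(Z + 214) - b(-8, -9) = (200 + 214) - (-2 - 9) = 414 - 1*(-11) = 414 + 11 = 425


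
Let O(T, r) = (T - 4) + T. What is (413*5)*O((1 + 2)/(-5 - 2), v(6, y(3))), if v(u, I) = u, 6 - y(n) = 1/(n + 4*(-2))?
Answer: -10030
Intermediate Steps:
y(n) = 6 - 1/(-8 + n) (y(n) = 6 - 1/(n + 4*(-2)) = 6 - 1/(n - 8) = 6 - 1/(-8 + n))
O(T, r) = -4 + 2*T (O(T, r) = (-4 + T) + T = -4 + 2*T)
(413*5)*O((1 + 2)/(-5 - 2), v(6, y(3))) = (413*5)*(-4 + 2*((1 + 2)/(-5 - 2))) = 2065*(-4 + 2*(3/(-7))) = 2065*(-4 + 2*(3*(-⅐))) = 2065*(-4 + 2*(-3/7)) = 2065*(-4 - 6/7) = 2065*(-34/7) = -10030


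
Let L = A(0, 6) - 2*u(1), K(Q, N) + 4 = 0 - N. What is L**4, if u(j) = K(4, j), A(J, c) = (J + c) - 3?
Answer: 28561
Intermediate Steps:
K(Q, N) = -4 - N (K(Q, N) = -4 + (0 - N) = -4 - N)
A(J, c) = -3 + J + c
u(j) = -4 - j
L = 13 (L = (-3 + 0 + 6) - 2*(-4 - 1*1) = 3 - 2*(-4 - 1) = 3 - 2*(-5) = 3 + 10 = 13)
L**4 = 13**4 = 28561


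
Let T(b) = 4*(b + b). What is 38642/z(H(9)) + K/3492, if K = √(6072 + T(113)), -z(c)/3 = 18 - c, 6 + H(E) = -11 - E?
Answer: -19321/66 + 2*√109/873 ≈ -292.72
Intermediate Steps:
T(b) = 8*b (T(b) = 4*(2*b) = 8*b)
H(E) = -17 - E (H(E) = -6 + (-11 - E) = -17 - E)
z(c) = -54 + 3*c (z(c) = -3*(18 - c) = -54 + 3*c)
K = 8*√109 (K = √(6072 + 8*113) = √(6072 + 904) = √6976 = 8*√109 ≈ 83.522)
38642/z(H(9)) + K/3492 = 38642/(-54 + 3*(-17 - 1*9)) + (8*√109)/3492 = 38642/(-54 + 3*(-17 - 9)) + (8*√109)*(1/3492) = 38642/(-54 + 3*(-26)) + 2*√109/873 = 38642/(-54 - 78) + 2*√109/873 = 38642/(-132) + 2*√109/873 = 38642*(-1/132) + 2*√109/873 = -19321/66 + 2*√109/873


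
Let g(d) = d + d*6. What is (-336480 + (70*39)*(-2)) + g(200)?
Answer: -340540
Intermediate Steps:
g(d) = 7*d (g(d) = d + 6*d = 7*d)
(-336480 + (70*39)*(-2)) + g(200) = (-336480 + (70*39)*(-2)) + 7*200 = (-336480 + 2730*(-2)) + 1400 = (-336480 - 5460) + 1400 = -341940 + 1400 = -340540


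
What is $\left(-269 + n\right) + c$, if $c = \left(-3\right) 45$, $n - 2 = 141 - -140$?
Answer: $-121$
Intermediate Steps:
$n = 283$ ($n = 2 + \left(141 - -140\right) = 2 + \left(141 + 140\right) = 2 + 281 = 283$)
$c = -135$
$\left(-269 + n\right) + c = \left(-269 + 283\right) - 135 = 14 - 135 = -121$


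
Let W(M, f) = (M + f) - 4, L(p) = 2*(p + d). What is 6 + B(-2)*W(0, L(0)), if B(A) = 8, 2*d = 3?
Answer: -2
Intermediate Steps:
d = 3/2 (d = (1/2)*3 = 3/2 ≈ 1.5000)
L(p) = 3 + 2*p (L(p) = 2*(p + 3/2) = 2*(3/2 + p) = 3 + 2*p)
W(M, f) = -4 + M + f
6 + B(-2)*W(0, L(0)) = 6 + 8*(-4 + 0 + (3 + 2*0)) = 6 + 8*(-4 + 0 + (3 + 0)) = 6 + 8*(-4 + 0 + 3) = 6 + 8*(-1) = 6 - 8 = -2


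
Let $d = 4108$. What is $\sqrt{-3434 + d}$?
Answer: $\sqrt{674} \approx 25.962$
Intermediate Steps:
$\sqrt{-3434 + d} = \sqrt{-3434 + 4108} = \sqrt{674}$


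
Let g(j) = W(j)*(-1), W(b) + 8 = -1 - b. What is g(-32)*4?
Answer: -92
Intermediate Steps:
W(b) = -9 - b (W(b) = -8 + (-1 - b) = -9 - b)
g(j) = 9 + j (g(j) = (-9 - j)*(-1) = 9 + j)
g(-32)*4 = (9 - 32)*4 = -23*4 = -92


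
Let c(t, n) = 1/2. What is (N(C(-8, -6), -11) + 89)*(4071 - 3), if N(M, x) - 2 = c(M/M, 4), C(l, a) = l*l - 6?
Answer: 372222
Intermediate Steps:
c(t, n) = ½
C(l, a) = -6 + l² (C(l, a) = l² - 6 = -6 + l²)
N(M, x) = 5/2 (N(M, x) = 2 + ½ = 5/2)
(N(C(-8, -6), -11) + 89)*(4071 - 3) = (5/2 + 89)*(4071 - 3) = (183/2)*4068 = 372222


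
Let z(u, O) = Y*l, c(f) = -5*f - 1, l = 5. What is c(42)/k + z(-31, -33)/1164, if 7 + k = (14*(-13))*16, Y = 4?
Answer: 8444/94381 ≈ 0.089467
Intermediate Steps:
c(f) = -1 - 5*f
k = -2919 (k = -7 + (14*(-13))*16 = -7 - 182*16 = -7 - 2912 = -2919)
z(u, O) = 20 (z(u, O) = 4*5 = 20)
c(42)/k + z(-31, -33)/1164 = (-1 - 5*42)/(-2919) + 20/1164 = (-1 - 210)*(-1/2919) + 20*(1/1164) = -211*(-1/2919) + 5/291 = 211/2919 + 5/291 = 8444/94381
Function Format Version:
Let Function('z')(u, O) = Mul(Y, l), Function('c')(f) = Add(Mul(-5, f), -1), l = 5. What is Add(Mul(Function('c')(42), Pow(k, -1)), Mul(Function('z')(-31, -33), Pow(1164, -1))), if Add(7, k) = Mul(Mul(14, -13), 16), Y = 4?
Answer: Rational(8444, 94381) ≈ 0.089467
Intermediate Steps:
Function('c')(f) = Add(-1, Mul(-5, f))
k = -2919 (k = Add(-7, Mul(Mul(14, -13), 16)) = Add(-7, Mul(-182, 16)) = Add(-7, -2912) = -2919)
Function('z')(u, O) = 20 (Function('z')(u, O) = Mul(4, 5) = 20)
Add(Mul(Function('c')(42), Pow(k, -1)), Mul(Function('z')(-31, -33), Pow(1164, -1))) = Add(Mul(Add(-1, Mul(-5, 42)), Pow(-2919, -1)), Mul(20, Pow(1164, -1))) = Add(Mul(Add(-1, -210), Rational(-1, 2919)), Mul(20, Rational(1, 1164))) = Add(Mul(-211, Rational(-1, 2919)), Rational(5, 291)) = Add(Rational(211, 2919), Rational(5, 291)) = Rational(8444, 94381)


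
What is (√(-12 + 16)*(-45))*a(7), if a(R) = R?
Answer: -630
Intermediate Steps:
(√(-12 + 16)*(-45))*a(7) = (√(-12 + 16)*(-45))*7 = (√4*(-45))*7 = (2*(-45))*7 = -90*7 = -630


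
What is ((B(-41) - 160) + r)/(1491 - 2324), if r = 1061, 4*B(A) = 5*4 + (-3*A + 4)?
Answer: -3751/3332 ≈ -1.1257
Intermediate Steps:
B(A) = 6 - 3*A/4 (B(A) = (5*4 + (-3*A + 4))/4 = (20 + (4 - 3*A))/4 = (24 - 3*A)/4 = 6 - 3*A/4)
((B(-41) - 160) + r)/(1491 - 2324) = (((6 - ¾*(-41)) - 160) + 1061)/(1491 - 2324) = (((6 + 123/4) - 160) + 1061)/(-833) = ((147/4 - 160) + 1061)*(-1/833) = (-493/4 + 1061)*(-1/833) = (3751/4)*(-1/833) = -3751/3332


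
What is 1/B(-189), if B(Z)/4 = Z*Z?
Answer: 1/142884 ≈ 6.9987e-6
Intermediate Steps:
B(Z) = 4*Z**2 (B(Z) = 4*(Z*Z) = 4*Z**2)
1/B(-189) = 1/(4*(-189)**2) = 1/(4*35721) = 1/142884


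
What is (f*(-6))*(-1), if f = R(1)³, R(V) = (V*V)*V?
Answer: 6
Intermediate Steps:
R(V) = V³ (R(V) = V²*V = V³)
f = 1 (f = (1³)³ = 1³ = 1)
(f*(-6))*(-1) = (1*(-6))*(-1) = -6*(-1) = 6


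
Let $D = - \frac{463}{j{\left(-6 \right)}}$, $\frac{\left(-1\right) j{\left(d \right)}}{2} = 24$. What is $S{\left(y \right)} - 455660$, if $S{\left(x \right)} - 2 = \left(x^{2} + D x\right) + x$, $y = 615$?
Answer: $- \frac{1134173}{16} \approx -70886.0$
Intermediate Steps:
$j{\left(d \right)} = -48$ ($j{\left(d \right)} = \left(-2\right) 24 = -48$)
$D = \frac{463}{48}$ ($D = - \frac{463}{-48} = \left(-463\right) \left(- \frac{1}{48}\right) = \frac{463}{48} \approx 9.6458$)
$S{\left(x \right)} = 2 + x^{2} + \frac{511 x}{48}$ ($S{\left(x \right)} = 2 + \left(\left(x^{2} + \frac{463 x}{48}\right) + x\right) = 2 + \left(x^{2} + \frac{511 x}{48}\right) = 2 + x^{2} + \frac{511 x}{48}$)
$S{\left(y \right)} - 455660 = \left(2 + 615^{2} + \frac{511}{48} \cdot 615\right) - 455660 = \left(2 + 378225 + \frac{104755}{16}\right) - 455660 = \frac{6156387}{16} - 455660 = - \frac{1134173}{16}$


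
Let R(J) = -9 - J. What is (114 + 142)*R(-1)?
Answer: -2048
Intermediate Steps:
(114 + 142)*R(-1) = (114 + 142)*(-9 - 1*(-1)) = 256*(-9 + 1) = 256*(-8) = -2048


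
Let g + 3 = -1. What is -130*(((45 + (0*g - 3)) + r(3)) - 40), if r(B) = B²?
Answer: -1430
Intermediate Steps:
g = -4 (g = -3 - 1 = -4)
-130*(((45 + (0*g - 3)) + r(3)) - 40) = -130*(((45 + (0*(-4) - 3)) + 3²) - 40) = -130*(((45 + (0 - 3)) + 9) - 40) = -130*(((45 - 3) + 9) - 40) = -130*((42 + 9) - 40) = -130*(51 - 40) = -130*11 = -1430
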